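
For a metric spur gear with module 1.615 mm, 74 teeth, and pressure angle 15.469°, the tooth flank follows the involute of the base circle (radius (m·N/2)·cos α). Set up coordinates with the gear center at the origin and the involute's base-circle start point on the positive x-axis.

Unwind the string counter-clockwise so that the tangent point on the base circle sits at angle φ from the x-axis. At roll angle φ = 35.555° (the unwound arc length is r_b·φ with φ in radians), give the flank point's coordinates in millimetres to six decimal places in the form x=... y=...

x=67.634059 y=4.413119

pitch radius r_p = m·N/2 = 1.615·74/2 = 59.755000
base radius r_b = r_p·cos α = 59.755000·cos 15.469° = 57.590369
roll angle φ = 35.555° = 0.62055182 rad
x = r_b·(cos φ + φ·sin φ) = 57.590369·(0.81355771 + 0.62055182·0.58148418) = 67.634059
y = r_b·(sin φ − φ·cos φ) = 57.590369·(0.58148418 − 0.62055182·0.81355771) = 4.413119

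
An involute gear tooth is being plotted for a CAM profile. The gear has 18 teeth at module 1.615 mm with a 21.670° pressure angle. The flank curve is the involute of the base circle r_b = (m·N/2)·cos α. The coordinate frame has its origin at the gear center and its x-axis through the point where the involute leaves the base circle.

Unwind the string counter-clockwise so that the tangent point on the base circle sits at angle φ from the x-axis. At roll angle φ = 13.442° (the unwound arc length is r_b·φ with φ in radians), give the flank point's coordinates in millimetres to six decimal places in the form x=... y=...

x=13.874391 y=0.057822

pitch radius r_p = m·N/2 = 1.615·18/2 = 14.535000
base radius r_b = r_p·cos α = 14.535000·cos 21.670° = 13.507754
roll angle φ = 13.442° = 0.23460716 rad
x = r_b·(cos φ + φ·sin φ) = 13.507754·(0.97260574 + 0.23460716·0.23246092) = 13.874391
y = r_b·(sin φ − φ·cos φ) = 13.507754·(0.23246092 − 0.23460716·0.97260574) = 0.057822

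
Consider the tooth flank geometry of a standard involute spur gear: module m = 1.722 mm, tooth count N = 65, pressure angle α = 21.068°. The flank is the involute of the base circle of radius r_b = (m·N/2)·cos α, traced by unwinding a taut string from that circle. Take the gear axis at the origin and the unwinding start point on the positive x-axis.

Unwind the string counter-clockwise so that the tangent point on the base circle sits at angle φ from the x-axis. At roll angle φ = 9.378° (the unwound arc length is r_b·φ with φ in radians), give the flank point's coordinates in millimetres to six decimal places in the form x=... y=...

pitch radius r_p = m·N/2 = 1.722·65/2 = 55.965000
base radius r_b = r_p·cos α = 55.965000·cos 21.068° = 52.223989
roll angle φ = 9.378° = 0.16367698 rad
x = r_b·(cos φ + φ·sin φ) = 52.223989·(0.98663480 + 0.16367698·0.16294713) = 52.918855
y = r_b·(sin φ − φ·cos φ) = 52.223989·(0.16294713 − 0.16367698·0.98663480) = 0.076129

x=52.918855 y=0.076129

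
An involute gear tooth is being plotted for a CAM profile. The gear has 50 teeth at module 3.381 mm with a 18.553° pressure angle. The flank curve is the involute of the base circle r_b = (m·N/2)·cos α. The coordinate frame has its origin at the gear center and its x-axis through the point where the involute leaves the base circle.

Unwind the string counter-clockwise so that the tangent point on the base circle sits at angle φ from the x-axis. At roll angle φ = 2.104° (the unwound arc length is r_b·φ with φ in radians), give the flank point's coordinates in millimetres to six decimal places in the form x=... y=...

pitch radius r_p = m·N/2 = 3.381·50/2 = 84.525000
base radius r_b = r_p·cos α = 84.525000·cos 18.553° = 80.132213
roll angle φ = 2.104° = 0.03672173 rad
x = r_b·(cos φ + φ·sin φ) = 80.132213·(0.99932583 + 0.03672173·0.03671347) = 80.186224
y = r_b·(sin φ − φ·cos φ) = 80.132213·(0.03671347 − 0.03672173·0.99932583) = 0.001323

x=80.186224 y=0.001323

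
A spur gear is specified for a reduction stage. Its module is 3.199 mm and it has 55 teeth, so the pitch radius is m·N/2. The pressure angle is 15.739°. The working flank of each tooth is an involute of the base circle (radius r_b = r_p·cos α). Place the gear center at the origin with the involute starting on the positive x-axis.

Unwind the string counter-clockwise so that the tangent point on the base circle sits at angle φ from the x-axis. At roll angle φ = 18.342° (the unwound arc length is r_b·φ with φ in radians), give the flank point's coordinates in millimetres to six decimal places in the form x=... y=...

pitch radius r_p = m·N/2 = 3.199·55/2 = 87.972500
base radius r_b = r_p·cos α = 87.972500·cos 15.739° = 84.674176
roll angle φ = 18.342° = 0.32012829 rad
x = r_b·(cos φ + φ·sin φ) = 84.674176·(0.94919505 + 0.32012829·0.31468834) = 88.902440
y = r_b·(sin φ − φ·cos φ) = 84.674176·(0.31468834 − 0.32012829·0.94919505) = 0.916526

x=88.902440 y=0.916526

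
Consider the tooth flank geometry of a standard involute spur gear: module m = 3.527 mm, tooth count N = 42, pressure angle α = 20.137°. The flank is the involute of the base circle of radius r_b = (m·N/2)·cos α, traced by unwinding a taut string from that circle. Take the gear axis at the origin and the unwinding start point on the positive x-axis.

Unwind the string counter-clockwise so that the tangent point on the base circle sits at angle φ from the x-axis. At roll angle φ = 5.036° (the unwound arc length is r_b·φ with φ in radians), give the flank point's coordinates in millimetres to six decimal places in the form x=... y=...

pitch radius r_p = m·N/2 = 3.527·42/2 = 74.067000
base radius r_b = r_p·cos α = 74.067000·cos 20.137° = 69.539442
roll angle φ = 5.036° = 0.08789478 rad
x = r_b·(cos φ + φ·sin φ) = 69.539442·(0.99613974 + 0.08789478·0.08778165) = 69.807537
y = r_b·(sin φ − φ·cos φ) = 69.539442·(0.08778165 − 0.08789478·0.99613974) = 0.015728

x=69.807537 y=0.015728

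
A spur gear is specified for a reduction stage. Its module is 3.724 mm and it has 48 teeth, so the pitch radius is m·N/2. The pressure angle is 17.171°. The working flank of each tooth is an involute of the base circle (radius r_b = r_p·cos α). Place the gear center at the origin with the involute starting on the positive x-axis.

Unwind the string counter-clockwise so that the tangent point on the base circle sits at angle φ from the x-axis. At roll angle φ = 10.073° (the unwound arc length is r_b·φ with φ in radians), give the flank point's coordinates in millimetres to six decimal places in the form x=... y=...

pitch radius r_p = m·N/2 = 3.724·48/2 = 89.376000
base radius r_b = r_p·cos α = 89.376000·cos 17.171° = 85.392325
roll angle φ = 10.073° = 0.17580702 rad
x = r_b·(cos φ + φ·sin φ) = 85.392325·(0.98458571 + 0.17580702·0.17490277) = 86.701803
y = r_b·(sin φ − φ·cos φ) = 85.392325·(0.17490277 − 0.17580702·0.98458571) = 0.154193

x=86.701803 y=0.154193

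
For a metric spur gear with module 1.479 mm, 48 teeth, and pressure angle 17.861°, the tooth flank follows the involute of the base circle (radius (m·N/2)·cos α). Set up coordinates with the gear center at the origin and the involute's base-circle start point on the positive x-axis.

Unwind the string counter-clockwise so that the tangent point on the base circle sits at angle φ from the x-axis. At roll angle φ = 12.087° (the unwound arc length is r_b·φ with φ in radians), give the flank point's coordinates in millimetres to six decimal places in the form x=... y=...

x=34.528646 y=0.105259

pitch radius r_p = m·N/2 = 1.479·48/2 = 35.496000
base radius r_b = r_p·cos α = 35.496000·cos 17.861° = 33.785213
roll angle φ = 12.087° = 0.21095795 rad
x = r_b·(cos φ + φ·sin φ) = 33.785213·(0.97783077 + 0.21095795·0.20939671) = 34.528646
y = r_b·(sin φ − φ·cos φ) = 33.785213·(0.20939671 − 0.21095795·0.97783077) = 0.105259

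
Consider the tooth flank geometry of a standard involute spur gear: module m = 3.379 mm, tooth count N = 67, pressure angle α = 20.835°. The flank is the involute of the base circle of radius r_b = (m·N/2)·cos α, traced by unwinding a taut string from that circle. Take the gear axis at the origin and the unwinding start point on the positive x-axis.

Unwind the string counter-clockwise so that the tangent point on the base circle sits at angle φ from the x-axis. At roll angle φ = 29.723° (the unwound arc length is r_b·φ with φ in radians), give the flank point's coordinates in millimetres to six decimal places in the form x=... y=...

pitch radius r_p = m·N/2 = 3.379·67/2 = 113.196500
base radius r_b = r_p·cos α = 113.196500·cos 20.835° = 105.794420
roll angle φ = 29.723° = 0.51876421 rad
x = r_b·(cos φ + φ·sin φ) = 105.794420·(0.86843255 + 0.51876421·0.49580732) = 119.086394
y = r_b·(sin φ − φ·cos φ) = 105.794420·(0.49580732 − 0.51876421·0.86843255) = 4.792020

x=119.086394 y=4.792020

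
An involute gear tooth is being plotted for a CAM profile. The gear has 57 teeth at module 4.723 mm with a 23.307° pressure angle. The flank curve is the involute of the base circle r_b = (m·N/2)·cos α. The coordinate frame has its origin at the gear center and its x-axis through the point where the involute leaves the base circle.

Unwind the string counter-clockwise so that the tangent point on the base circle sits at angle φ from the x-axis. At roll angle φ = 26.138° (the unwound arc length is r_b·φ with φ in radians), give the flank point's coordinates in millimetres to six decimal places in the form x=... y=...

x=135.823475 y=3.831390

pitch radius r_p = m·N/2 = 4.723·57/2 = 134.605500
base radius r_b = r_p·cos α = 134.605500·cos 23.307° = 123.621429
roll angle φ = 26.138° = 0.45619416 rad
x = r_b·(cos φ + φ·sin φ) = 123.621429·(0.89773560 + 0.45619416·0.44053467) = 135.823475
y = r_b·(sin φ − φ·cos φ) = 123.621429·(0.44053467 − 0.45619416·0.89773560) = 3.831390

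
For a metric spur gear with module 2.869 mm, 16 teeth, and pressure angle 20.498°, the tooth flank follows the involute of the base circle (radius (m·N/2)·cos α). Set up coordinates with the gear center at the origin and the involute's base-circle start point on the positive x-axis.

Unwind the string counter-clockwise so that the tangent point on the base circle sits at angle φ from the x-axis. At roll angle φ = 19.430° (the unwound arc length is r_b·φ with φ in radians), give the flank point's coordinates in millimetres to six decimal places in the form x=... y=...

pitch radius r_p = m·N/2 = 2.869·16/2 = 22.952000
base radius r_b = r_p·cos α = 22.952000·cos 20.498° = 21.498781
roll angle φ = 19.430° = 0.33911747 rad
x = r_b·(cos φ + φ·sin φ) = 21.498781·(0.94304861 + 0.33911747·0.33265496) = 22.699653
y = r_b·(sin φ − φ·cos φ) = 21.498781·(0.33265496 − 0.33911747·0.94304861) = 0.276274

x=22.699653 y=0.276274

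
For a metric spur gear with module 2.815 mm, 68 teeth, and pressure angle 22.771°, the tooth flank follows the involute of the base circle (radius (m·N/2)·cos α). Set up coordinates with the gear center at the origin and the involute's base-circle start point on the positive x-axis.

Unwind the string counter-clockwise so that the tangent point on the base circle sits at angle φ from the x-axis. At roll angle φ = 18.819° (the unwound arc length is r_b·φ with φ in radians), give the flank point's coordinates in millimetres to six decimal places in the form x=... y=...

x=92.882959 y=1.031155

pitch radius r_p = m·N/2 = 2.815·68/2 = 95.710000
base radius r_b = r_p·cos α = 95.710000·cos 22.771° = 88.250283
roll angle φ = 18.819° = 0.32845351 rad
x = r_b·(cos φ + φ·sin φ) = 88.250283·(0.94654234 + 0.32845351·0.32257960) = 92.882959
y = r_b·(sin φ − φ·cos φ) = 88.250283·(0.32257960 − 0.32845351·0.94654234) = 1.031155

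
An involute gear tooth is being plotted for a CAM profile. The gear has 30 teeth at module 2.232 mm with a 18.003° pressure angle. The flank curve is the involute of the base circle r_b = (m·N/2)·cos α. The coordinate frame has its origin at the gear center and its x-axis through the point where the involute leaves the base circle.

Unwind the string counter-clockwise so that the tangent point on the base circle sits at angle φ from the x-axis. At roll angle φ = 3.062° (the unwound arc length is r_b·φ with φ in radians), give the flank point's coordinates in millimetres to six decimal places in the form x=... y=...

x=31.886267 y=0.001620

pitch radius r_p = m·N/2 = 2.232·30/2 = 33.480000
base radius r_b = r_p·cos α = 33.480000·cos 18.003° = 31.840830
roll angle φ = 3.062° = 0.05344198 rad
x = r_b·(cos φ + φ·sin φ) = 31.840830·(0.99857232 + 0.05344198·0.05341655) = 31.886267
y = r_b·(sin φ − φ·cos φ) = 31.840830·(0.05341655 − 0.05344198·0.99857232) = 0.001620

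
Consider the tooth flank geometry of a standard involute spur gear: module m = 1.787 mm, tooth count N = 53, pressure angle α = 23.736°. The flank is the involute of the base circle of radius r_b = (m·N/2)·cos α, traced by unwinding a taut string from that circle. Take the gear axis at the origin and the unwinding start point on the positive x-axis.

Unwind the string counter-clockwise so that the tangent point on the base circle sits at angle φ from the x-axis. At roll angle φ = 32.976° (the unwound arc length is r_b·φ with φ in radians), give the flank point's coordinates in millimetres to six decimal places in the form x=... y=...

pitch radius r_p = m·N/2 = 1.787·53/2 = 47.355500
base radius r_b = r_p·cos α = 47.355500·cos 23.736° = 43.349692
roll angle φ = 32.976° = 0.57553977 rad
x = r_b·(cos φ + φ·sin φ) = 43.349692·(0.83889863 + 0.57553977·0.54428769) = 49.945687
y = r_b·(sin φ − φ·cos φ) = 43.349692·(0.54428769 − 0.57553977·0.83889863) = 2.664626

x=49.945687 y=2.664626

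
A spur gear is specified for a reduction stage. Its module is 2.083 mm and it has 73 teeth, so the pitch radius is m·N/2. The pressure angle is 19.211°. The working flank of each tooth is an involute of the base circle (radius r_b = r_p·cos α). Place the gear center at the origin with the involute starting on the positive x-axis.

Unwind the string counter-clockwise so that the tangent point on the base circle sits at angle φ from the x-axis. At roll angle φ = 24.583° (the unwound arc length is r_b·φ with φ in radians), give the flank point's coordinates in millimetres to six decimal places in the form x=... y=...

x=78.102974 y=1.855657

pitch radius r_p = m·N/2 = 2.083·73/2 = 76.029500
base radius r_b = r_p·cos α = 76.029500·cos 19.211° = 71.795662
roll angle φ = 24.583° = 0.42905429 rad
x = r_b·(cos φ + φ·sin φ) = 71.795662·(0.90935958 + 0.42905429·0.41601100) = 78.102974
y = r_b·(sin φ − φ·cos φ) = 71.795662·(0.41601100 − 0.42905429·0.90935958) = 1.855657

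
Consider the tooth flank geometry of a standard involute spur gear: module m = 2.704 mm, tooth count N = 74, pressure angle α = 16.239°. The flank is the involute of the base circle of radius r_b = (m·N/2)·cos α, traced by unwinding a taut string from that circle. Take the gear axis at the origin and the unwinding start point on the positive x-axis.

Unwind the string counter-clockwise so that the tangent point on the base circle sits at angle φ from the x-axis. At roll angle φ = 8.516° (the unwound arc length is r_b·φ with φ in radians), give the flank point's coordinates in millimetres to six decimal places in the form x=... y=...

pitch radius r_p = m·N/2 = 2.704·74/2 = 100.048000
base radius r_b = r_p·cos α = 100.048000·cos 16.239° = 96.056441
roll angle φ = 8.516° = 0.14863224 rad
x = r_b·(cos φ + φ·sin φ) = 96.056441·(0.98897455 + 0.14863224·0.14808559) = 97.111606
y = r_b·(sin φ − φ·cos φ) = 96.056441·(0.14808559 − 0.14863224·0.98897455) = 0.104902

x=97.111606 y=0.104902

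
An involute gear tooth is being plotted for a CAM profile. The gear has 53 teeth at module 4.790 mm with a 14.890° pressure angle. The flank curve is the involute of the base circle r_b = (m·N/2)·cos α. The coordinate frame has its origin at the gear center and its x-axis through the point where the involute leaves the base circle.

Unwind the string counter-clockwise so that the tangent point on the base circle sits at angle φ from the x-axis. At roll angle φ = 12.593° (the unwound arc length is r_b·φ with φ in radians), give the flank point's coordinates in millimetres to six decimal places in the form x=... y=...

x=125.599949 y=0.432063

pitch radius r_p = m·N/2 = 4.790·53/2 = 126.935000
base radius r_b = r_p·cos α = 126.935000·cos 14.890° = 122.672642
roll angle φ = 12.593° = 0.21978931 rad
x = r_b·(cos φ + φ·sin φ) = 122.672642·(0.97594341 + 0.21978931·0.21802401) = 125.599949
y = r_b·(sin φ − φ·cos φ) = 122.672642·(0.21802401 − 0.21978931·0.97594341) = 0.432063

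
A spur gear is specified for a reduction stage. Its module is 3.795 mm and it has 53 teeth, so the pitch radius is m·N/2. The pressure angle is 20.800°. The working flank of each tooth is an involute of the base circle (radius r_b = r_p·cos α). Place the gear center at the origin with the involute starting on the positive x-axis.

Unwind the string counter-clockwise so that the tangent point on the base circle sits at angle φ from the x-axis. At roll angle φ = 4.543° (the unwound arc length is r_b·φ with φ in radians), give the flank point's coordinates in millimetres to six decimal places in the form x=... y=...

pitch radius r_p = m·N/2 = 3.795·53/2 = 100.567500
base radius r_b = r_p·cos α = 100.567500·cos 20.800° = 94.013081
roll angle φ = 4.543° = 0.07929031 rad
x = r_b·(cos φ + φ·sin φ) = 94.013081·(0.99685817 + 0.07929031·0.07920725) = 94.308145
y = r_b·(sin φ − φ·cos φ) = 94.013081·(0.07920725 − 0.07929031·0.99685817) = 0.015612

x=94.308145 y=0.015612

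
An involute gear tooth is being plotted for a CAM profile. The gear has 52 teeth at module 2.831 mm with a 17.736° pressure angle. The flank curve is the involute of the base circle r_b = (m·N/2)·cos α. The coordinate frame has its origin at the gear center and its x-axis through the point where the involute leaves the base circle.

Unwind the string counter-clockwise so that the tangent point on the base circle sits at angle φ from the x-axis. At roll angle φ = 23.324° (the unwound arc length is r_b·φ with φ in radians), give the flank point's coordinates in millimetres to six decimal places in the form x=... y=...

x=75.677998 y=1.550496

pitch radius r_p = m·N/2 = 2.831·52/2 = 73.606000
base radius r_b = r_p·cos α = 73.606000·cos 17.736° = 70.107526
roll angle φ = 23.324° = 0.40708059 rad
x = r_b·(cos φ + φ·sin φ) = 70.107526·(0.91828062 + 0.40708059·0.39593019) = 75.677998
y = r_b·(sin φ − φ·cos φ) = 70.107526·(0.39593019 − 0.40708059·0.91828062) = 1.550496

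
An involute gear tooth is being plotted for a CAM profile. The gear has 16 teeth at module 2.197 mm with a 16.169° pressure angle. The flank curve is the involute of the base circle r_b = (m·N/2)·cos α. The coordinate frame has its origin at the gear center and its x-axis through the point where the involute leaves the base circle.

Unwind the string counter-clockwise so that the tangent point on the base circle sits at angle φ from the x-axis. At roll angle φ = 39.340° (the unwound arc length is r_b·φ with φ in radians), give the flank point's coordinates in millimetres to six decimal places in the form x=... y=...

x=20.403045 y=1.736969

pitch radius r_p = m·N/2 = 2.197·16/2 = 17.576000
base radius r_b = r_p·cos α = 17.576000·cos 16.169° = 16.880772
roll angle φ = 39.340° = 0.68661253 rad
x = r_b·(cos φ + φ·sin φ) = 16.880772·(0.77339784 + 0.68661253·0.63392096) = 20.403045
y = r_b·(sin φ − φ·cos φ) = 16.880772·(0.63392096 − 0.68661253·0.77339784) = 1.736969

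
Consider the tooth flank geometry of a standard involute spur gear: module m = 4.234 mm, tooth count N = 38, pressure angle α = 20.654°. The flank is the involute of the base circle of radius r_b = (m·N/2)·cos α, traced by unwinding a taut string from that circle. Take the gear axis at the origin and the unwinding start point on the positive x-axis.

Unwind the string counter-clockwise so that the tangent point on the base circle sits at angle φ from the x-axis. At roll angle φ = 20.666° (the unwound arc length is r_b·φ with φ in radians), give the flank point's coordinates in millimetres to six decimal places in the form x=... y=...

x=80.013990 y=1.162180

pitch radius r_p = m·N/2 = 4.234·38/2 = 80.446000
base radius r_b = r_p·cos α = 80.446000·cos 20.654° = 75.275536
roll angle φ = 20.666° = 0.36068974 rad
x = r_b·(cos φ + φ·sin φ) = 75.275536·(0.93565362 + 0.36068974·0.35291968) = 80.013990
y = r_b·(sin φ − φ·cos φ) = 75.275536·(0.35291968 − 0.36068974·0.93565362) = 1.162180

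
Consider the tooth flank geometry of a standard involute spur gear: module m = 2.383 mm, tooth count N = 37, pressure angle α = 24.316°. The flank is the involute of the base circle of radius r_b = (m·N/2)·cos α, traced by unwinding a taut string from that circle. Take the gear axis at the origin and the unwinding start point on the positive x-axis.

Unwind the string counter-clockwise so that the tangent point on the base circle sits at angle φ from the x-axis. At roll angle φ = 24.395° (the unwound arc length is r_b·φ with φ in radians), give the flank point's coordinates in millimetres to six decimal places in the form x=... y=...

pitch radius r_p = m·N/2 = 2.383·37/2 = 44.085500
base radius r_b = r_p·cos α = 44.085500·cos 24.316° = 40.174601
roll angle φ = 24.395° = 0.42577307 rad
x = r_b·(cos φ + φ·sin φ) = 40.174601·(0.91071971 + 0.42577307·0.41302496) = 43.652702
y = r_b·(sin φ − φ·cos φ) = 40.174601·(0.41302496 − 0.42577307·0.91071971) = 1.015012

x=43.652702 y=1.015012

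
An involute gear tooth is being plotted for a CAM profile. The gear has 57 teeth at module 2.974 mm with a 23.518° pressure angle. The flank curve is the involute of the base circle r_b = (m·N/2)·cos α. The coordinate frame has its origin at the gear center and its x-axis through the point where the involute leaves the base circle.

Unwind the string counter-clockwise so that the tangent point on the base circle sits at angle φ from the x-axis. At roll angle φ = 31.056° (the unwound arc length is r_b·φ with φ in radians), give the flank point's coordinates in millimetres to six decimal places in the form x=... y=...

x=88.310201 y=4.005514

pitch radius r_p = m·N/2 = 2.974·57/2 = 84.759000
base radius r_b = r_p·cos α = 84.759000·cos 23.518° = 77.718473
roll angle φ = 31.056° = 0.54202945 rad
x = r_b·(cos φ + φ·sin φ) = 77.718473·(0.85666350 + 0.54202945·0.51587561) = 88.310201
y = r_b·(sin φ − φ·cos φ) = 77.718473·(0.51587561 − 0.54202945·0.85666350) = 4.005514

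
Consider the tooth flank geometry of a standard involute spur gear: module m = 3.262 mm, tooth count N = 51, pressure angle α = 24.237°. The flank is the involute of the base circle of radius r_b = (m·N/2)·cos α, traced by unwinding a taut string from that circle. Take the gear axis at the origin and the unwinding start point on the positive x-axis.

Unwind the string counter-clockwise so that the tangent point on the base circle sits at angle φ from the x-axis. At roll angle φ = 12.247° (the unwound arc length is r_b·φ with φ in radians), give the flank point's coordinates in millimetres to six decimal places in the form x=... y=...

pitch radius r_p = m·N/2 = 3.262·51/2 = 83.181000
base radius r_b = r_p·cos α = 83.181000·cos 24.237° = 75.849028
roll angle φ = 12.247° = 0.21375047 rad
x = r_b·(cos φ + φ·sin φ) = 75.849028·(0.97724221 + 0.21375047·0.21212650) = 77.562030
y = r_b·(sin φ − φ·cos φ) = 75.849028·(0.21212650 − 0.21375047·0.97724221) = 0.245790

x=77.562030 y=0.245790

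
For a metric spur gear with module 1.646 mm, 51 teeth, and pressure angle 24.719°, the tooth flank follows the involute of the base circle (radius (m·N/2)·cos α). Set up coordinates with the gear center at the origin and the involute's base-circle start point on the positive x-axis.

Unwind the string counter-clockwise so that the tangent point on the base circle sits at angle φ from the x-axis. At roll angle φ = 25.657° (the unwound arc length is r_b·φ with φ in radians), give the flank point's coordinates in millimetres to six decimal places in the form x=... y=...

x=41.760174 y=1.118478

pitch radius r_p = m·N/2 = 1.646·51/2 = 41.973000
base radius r_b = r_p·cos α = 41.973000·cos 24.719° = 38.126995
roll angle φ = 25.657° = 0.44779913 rad
x = r_b·(cos φ + φ·sin φ) = 38.126995·(0.90140223 + 0.44779913·0.43298271) = 41.760174
y = r_b·(sin φ − φ·cos φ) = 38.126995·(0.43298271 − 0.44779913·0.90140223) = 1.118478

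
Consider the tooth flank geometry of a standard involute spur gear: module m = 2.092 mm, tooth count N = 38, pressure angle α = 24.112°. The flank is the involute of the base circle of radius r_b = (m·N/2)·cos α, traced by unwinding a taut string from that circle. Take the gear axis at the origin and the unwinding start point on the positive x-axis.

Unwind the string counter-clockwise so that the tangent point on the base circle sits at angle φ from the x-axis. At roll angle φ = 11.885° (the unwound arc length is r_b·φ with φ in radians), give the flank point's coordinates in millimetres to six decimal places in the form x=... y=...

x=37.052087 y=0.107474

pitch radius r_p = m·N/2 = 2.092·38/2 = 39.748000
base radius r_b = r_p·cos α = 39.748000·cos 24.112° = 36.279933
roll angle φ = 11.885° = 0.20743238 rad
x = r_b·(cos φ + φ·sin φ) = 36.279933·(0.97856294 + 0.20743238·0.20594801) = 37.052087
y = r_b·(sin φ − φ·cos φ) = 36.279933·(0.20594801 − 0.20743238·0.97856294) = 0.107474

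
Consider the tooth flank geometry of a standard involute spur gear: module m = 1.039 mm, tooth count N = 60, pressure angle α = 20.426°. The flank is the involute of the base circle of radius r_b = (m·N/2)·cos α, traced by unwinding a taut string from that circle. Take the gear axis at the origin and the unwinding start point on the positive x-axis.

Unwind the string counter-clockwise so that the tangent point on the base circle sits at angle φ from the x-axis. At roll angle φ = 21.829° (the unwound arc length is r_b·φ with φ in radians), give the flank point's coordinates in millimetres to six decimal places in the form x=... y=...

x=31.253788 y=0.530676

pitch radius r_p = m·N/2 = 1.039·60/2 = 31.170000
base radius r_b = r_p·cos α = 31.170000·cos 20.426° = 29.210146
roll angle φ = 21.829° = 0.38098792 rad
x = r_b·(cos φ + φ·sin φ) = 29.210146·(0.92829774 + 0.38098792·0.37183774) = 31.253788
y = r_b·(sin φ − φ·cos φ) = 29.210146·(0.37183774 − 0.38098792·0.92829774) = 0.530676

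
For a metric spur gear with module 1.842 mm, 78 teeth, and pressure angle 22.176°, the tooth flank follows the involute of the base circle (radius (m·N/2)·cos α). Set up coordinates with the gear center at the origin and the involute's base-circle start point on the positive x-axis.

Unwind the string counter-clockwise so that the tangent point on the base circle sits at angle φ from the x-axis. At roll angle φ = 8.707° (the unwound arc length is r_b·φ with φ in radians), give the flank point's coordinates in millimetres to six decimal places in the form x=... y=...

pitch radius r_p = m·N/2 = 1.842·78/2 = 71.838000
base radius r_b = r_p·cos α = 71.838000·cos 22.176° = 66.524055
roll angle φ = 8.707° = 0.15196582 rad
x = r_b·(cos φ + φ·sin φ) = 66.524055·(0.98847540 + 0.15196582·0.15138159) = 67.287766
y = r_b·(sin φ − φ·cos φ) = 66.524055·(0.15138159 − 0.15196582·0.98847540) = 0.077641

x=67.287766 y=0.077641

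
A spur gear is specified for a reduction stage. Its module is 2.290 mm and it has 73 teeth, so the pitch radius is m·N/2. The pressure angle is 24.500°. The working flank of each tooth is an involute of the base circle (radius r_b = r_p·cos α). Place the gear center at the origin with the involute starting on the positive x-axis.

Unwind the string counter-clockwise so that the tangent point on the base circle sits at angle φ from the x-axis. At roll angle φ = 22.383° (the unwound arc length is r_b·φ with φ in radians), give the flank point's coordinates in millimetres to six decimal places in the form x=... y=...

x=81.643351 y=1.488588

pitch radius r_p = m·N/2 = 2.290·73/2 = 83.585000
base radius r_b = r_p·cos α = 83.585000·cos 24.500° = 76.059113
roll angle φ = 22.383° = 0.39065705 rad
x = r_b·(cos φ + φ·sin φ) = 76.059113·(0.92465906 + 0.39065705·0.38079604) = 81.643351
y = r_b·(sin φ − φ·cos φ) = 76.059113·(0.38079604 − 0.39065705·0.92465906) = 1.488588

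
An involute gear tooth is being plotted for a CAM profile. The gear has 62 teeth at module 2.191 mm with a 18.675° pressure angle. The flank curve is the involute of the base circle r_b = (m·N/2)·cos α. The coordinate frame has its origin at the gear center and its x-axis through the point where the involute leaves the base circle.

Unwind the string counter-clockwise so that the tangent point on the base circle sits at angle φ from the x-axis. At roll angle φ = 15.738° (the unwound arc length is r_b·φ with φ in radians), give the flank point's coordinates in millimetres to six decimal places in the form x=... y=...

pitch radius r_p = m·N/2 = 2.191·62/2 = 67.921000
base radius r_b = r_p·cos α = 67.921000·cos 18.675° = 64.344965
roll angle φ = 15.738° = 0.27467992 rad
x = r_b·(cos φ + φ·sin φ) = 64.344965·(0.96251207 + 0.27467992·0.27123887) = 66.726754
y = r_b·(sin φ − φ·cos φ) = 64.344965·(0.27123887 − 0.27467992·0.96251207) = 0.441158

x=66.726754 y=0.441158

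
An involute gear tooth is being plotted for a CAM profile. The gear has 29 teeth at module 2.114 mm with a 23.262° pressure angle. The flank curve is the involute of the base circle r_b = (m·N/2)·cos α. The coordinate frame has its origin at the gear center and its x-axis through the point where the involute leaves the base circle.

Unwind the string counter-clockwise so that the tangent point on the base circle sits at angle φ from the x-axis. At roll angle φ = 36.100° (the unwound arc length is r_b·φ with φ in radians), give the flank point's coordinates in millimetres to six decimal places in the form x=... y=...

x=33.208252 y=2.256023

pitch radius r_p = m·N/2 = 2.114·29/2 = 30.653000
base radius r_b = r_p·cos α = 30.653000·cos 23.262° = 28.161172
roll angle φ = 36.100° = 0.63006386 rad
x = r_b·(cos φ + φ·sin φ) = 28.161172·(0.80798988 + 0.63006386·0.58919636) = 33.208252
y = r_b·(sin φ − φ·cos φ) = 28.161172·(0.58919636 − 0.63006386·0.80798988) = 2.256023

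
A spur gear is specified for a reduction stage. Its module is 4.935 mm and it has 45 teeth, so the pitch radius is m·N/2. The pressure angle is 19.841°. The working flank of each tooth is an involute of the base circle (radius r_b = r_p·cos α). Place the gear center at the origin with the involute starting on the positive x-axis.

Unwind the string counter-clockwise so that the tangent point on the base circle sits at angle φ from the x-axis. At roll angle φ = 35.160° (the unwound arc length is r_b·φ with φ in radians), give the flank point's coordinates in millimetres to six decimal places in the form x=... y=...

pitch radius r_p = m·N/2 = 4.935·45/2 = 111.037500
base radius r_b = r_p·cos α = 111.037500·cos 19.841° = 104.446107
roll angle φ = 35.160° = 0.61365777 rad
x = r_b·(cos φ + φ·sin φ) = 104.446107·(0.81754712 + 0.61365777·0.57586170) = 122.298989
y = r_b·(sin φ − φ·cos φ) = 104.446107·(0.57586170 − 0.61365777·0.81754712) = 7.746513

x=122.298989 y=7.746513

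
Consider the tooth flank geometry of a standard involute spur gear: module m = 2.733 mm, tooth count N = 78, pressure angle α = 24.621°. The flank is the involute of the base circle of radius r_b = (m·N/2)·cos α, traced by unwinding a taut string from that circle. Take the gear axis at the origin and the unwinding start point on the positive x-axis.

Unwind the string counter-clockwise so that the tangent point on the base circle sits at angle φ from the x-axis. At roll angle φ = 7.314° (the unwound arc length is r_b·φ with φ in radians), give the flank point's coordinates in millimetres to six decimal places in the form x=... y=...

pitch radius r_p = m·N/2 = 2.733·78/2 = 106.587000
base radius r_b = r_p·cos α = 106.587000·cos 24.621° = 96.896480
roll angle φ = 7.314° = 0.12765338 rad
x = r_b·(cos φ + φ·sin φ) = 96.896480·(0.99186337 + 0.12765338·0.12730697) = 97.682750
y = r_b·(sin φ − φ·cos φ) = 96.896480·(0.12730697 − 0.12765338·0.99186337) = 0.067077

x=97.682750 y=0.067077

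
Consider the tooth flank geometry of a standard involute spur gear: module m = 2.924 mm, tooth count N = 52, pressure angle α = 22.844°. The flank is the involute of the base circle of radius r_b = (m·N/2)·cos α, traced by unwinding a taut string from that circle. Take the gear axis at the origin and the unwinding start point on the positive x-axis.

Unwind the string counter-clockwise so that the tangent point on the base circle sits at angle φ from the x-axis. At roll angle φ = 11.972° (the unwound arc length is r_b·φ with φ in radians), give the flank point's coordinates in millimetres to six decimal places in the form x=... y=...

x=71.573875 y=0.212124

pitch radius r_p = m·N/2 = 2.924·52/2 = 76.024000
base radius r_b = r_p·cos α = 76.024000·cos 22.844° = 70.061080
roll angle φ = 11.972° = 0.20895082 rad
x = r_b·(cos φ + φ·sin φ) = 70.061080·(0.97824909 + 0.20895082·0.20743365) = 71.573875
y = r_b·(sin φ − φ·cos φ) = 70.061080·(0.20743365 − 0.20895082·0.97824909) = 0.212124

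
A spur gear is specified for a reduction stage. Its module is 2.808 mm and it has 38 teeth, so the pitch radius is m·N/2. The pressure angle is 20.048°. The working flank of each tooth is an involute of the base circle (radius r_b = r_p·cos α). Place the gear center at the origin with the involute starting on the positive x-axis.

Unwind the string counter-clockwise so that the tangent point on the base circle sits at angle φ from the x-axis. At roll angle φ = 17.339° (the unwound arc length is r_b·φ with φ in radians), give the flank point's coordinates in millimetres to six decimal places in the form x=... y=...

x=52.361868 y=0.458780

pitch radius r_p = m·N/2 = 2.808·38/2 = 53.352000
base radius r_b = r_p·cos α = 53.352000·cos 20.048° = 50.119176
roll angle φ = 17.339° = 0.30262264 rad
x = r_b·(cos φ + φ·sin φ) = 50.119176·(0.95455816 + 0.30262264·0.29802469) = 52.361868
y = r_b·(sin φ − φ·cos φ) = 50.119176·(0.29802469 − 0.30262264·0.95455816) = 0.458780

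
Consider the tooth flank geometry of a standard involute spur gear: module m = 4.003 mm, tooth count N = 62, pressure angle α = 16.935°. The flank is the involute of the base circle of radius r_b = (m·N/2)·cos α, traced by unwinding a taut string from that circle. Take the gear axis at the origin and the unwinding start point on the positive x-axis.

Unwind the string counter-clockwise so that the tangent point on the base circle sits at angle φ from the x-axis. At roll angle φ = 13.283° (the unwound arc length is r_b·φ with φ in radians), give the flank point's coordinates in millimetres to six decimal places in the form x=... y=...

x=121.859222 y=0.490408

pitch radius r_p = m·N/2 = 4.003·62/2 = 124.093000
base radius r_b = r_p·cos α = 124.093000·cos 16.935° = 118.711810
roll angle φ = 13.283° = 0.23183208 rad
x = r_b·(cos φ + φ·sin φ) = 118.711810·(0.97324709 + 0.23183208·0.22976098) = 121.859222
y = r_b·(sin φ − φ·cos φ) = 118.711810·(0.22976098 − 0.23183208·0.97324709) = 0.490408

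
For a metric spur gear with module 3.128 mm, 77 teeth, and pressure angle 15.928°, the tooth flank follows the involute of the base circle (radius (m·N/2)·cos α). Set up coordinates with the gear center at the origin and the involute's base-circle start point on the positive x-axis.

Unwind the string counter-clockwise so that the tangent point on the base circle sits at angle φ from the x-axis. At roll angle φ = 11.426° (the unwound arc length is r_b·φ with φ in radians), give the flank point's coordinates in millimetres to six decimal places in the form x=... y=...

pitch radius r_p = m·N/2 = 3.128·77/2 = 120.428000
base radius r_b = r_p·cos α = 120.428000·cos 15.928° = 115.804445
roll angle φ = 11.426° = 0.19942132 rad
x = r_b·(cos φ + φ·sin φ) = 115.804445·(0.98018138 + 0.19942132·0.19810215) = 118.084308
y = r_b·(sin φ − φ·cos φ) = 115.804445·(0.19810215 − 0.19942132·0.98018138) = 0.304923

x=118.084308 y=0.304923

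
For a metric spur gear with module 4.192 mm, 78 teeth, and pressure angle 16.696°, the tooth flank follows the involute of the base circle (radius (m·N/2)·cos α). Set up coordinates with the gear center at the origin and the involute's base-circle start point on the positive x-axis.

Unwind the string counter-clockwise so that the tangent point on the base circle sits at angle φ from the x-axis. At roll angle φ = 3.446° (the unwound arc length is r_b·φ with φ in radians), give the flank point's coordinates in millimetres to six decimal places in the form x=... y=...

x=156.878735 y=0.011352

pitch radius r_p = m·N/2 = 4.192·78/2 = 163.488000
base radius r_b = r_p·cos α = 163.488000·cos 16.696° = 156.595763
roll angle φ = 3.446° = 0.06014405 rad
x = r_b·(cos φ + φ·sin φ) = 156.595763·(0.99819189 + 0.06014405·0.06010779) = 156.878735
y = r_b·(sin φ − φ·cos φ) = 156.595763·(0.06010779 − 0.06014405·0.99819189) = 0.011352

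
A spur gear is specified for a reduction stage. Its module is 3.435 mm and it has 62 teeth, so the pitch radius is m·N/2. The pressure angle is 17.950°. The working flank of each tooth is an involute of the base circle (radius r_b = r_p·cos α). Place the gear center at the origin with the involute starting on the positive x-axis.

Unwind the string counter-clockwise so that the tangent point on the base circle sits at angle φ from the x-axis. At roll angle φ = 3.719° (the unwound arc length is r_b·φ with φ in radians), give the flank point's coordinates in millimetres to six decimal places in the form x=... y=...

x=101.515106 y=0.009230

pitch radius r_p = m·N/2 = 3.435·62/2 = 106.485000
base radius r_b = r_p·cos α = 106.485000·cos 17.950° = 101.301930
roll angle φ = 3.719° = 0.06490879 rad
x = r_b·(cos φ + φ·sin φ) = 101.301930·(0.99789416 + 0.06490879·0.06486323) = 101.515106
y = r_b·(sin φ − φ·cos φ) = 101.301930·(0.06486323 − 0.06490879·0.99789416) = 0.009230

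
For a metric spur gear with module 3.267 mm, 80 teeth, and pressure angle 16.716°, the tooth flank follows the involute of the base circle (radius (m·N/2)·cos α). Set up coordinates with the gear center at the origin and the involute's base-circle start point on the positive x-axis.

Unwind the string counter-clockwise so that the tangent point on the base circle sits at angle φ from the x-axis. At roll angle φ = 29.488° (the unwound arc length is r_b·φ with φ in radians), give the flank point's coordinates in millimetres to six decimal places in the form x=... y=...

x=140.651909 y=5.538054

pitch radius r_p = m·N/2 = 3.267·80/2 = 130.680000
base radius r_b = r_p·cos α = 130.680000·cos 16.716° = 125.157752
roll angle φ = 29.488° = 0.51466269 rad
x = r_b·(cos φ + φ·sin φ) = 125.157752·(0.87045881 + 0.51466269·0.49224126) = 140.651909
y = r_b·(sin φ − φ·cos φ) = 125.157752·(0.49224126 − 0.51466269·0.87045881) = 5.538054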